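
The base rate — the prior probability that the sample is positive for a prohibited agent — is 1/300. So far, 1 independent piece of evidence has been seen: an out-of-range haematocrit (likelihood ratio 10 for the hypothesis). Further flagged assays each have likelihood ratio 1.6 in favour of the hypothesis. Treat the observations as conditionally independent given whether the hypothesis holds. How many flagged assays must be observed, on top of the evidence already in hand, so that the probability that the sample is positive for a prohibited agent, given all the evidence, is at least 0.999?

Prior odds = (1/300)/(299/300) = 1/299.
Bayes factor of the evidence already in hand = 10.
Odds after that evidence = (1/299) × 10 = 10/299.
Target odds = 0.999/0.001 = 999.
Need 1.6ⁿ ≥ 999 ÷ (10/299) = 29870.1.
1.6²¹ ≈19342.8 falls short of 29870.1 but 1.6²² ≈30948.5 reaches it, so n = 22.

22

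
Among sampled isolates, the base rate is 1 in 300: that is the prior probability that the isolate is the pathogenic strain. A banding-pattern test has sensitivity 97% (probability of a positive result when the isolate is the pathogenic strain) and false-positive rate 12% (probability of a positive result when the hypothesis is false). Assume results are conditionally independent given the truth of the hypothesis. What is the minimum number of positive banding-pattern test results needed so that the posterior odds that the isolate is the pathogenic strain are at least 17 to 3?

4

Prior odds = (1/300)/(299/300) = 1/299.
Likelihood ratio of a positive result = 0.97/0.12 = 97/12.
Target odds = 17/3.
Require (97/12)ⁿ ≥ 17/3 ÷ (1/299) = 5083/3.
(97/12)³ = 912673/1728 falls short of 5083/3 but (97/12)⁴ = 88529281/20736 reaches it, so n = 4.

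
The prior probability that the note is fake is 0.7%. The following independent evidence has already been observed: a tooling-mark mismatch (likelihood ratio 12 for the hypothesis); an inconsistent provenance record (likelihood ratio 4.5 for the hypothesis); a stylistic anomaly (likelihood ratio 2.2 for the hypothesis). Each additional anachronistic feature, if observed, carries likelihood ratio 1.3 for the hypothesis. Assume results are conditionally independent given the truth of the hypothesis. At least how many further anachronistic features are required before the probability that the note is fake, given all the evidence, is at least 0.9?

10

Prior odds = 0.007/0.993 = 7/993.
Combined Bayes factor of the evidence already in hand = 12 × 4.5 × 2.2 = 118.8.
Odds after that evidence = (7/993) × 118.8 = 1386/1655.
Target odds = 0.9/0.1 = 9.
Need 1.3ⁿ ≥ 9 ÷ (1386/1655) = 1655/154.
1.3⁹ ≈10.6045 falls short of 1655/154 but 1.3¹⁰ ≈13.7858 reaches it, so n = 10.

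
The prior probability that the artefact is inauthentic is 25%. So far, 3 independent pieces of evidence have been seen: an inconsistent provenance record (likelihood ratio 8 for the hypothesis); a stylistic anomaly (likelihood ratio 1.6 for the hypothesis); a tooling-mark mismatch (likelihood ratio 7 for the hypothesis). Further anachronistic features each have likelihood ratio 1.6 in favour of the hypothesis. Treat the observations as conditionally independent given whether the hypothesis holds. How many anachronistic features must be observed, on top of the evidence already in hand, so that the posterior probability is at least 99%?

Prior odds = 0.25/0.75 = 1/3.
Combined Bayes factor of the evidence already in hand = 8 × 1.6 × 7 = 89.6.
Odds after that evidence = (1/3) × 89.6 = 448/15.
Target odds = 0.99/0.01 = 99.
Need 1.6ⁿ ≥ 99 ÷ (448/15) = 1485/448.
1.6² = 2.56 falls short of 1485/448 but 1.6³ = 4.096 reaches it, so n = 3.

3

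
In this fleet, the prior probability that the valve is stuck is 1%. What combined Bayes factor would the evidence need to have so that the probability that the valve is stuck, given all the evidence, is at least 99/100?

Prior odds = 0.01/0.99 = 1/99.
Target odds = 0.99/0.01 = 99.
Required Bayes factor = 99 ÷ (1/99) = 9801.

9801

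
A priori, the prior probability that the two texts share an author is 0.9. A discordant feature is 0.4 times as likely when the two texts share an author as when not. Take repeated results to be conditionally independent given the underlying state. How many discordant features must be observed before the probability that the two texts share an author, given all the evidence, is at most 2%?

7

Prior odds = 0.9/0.1 = 9.
Likelihood ratio per discordant feature = 0.4.
Target posterior odds = 0.02/0.98 = 1/49.
Need 9 × 0.4ⁿ ≤ 1/49, i.e. 0.4ⁿ ≤ 1/441.
0.4⁶ = 64/15625 is still above 1/441 but 0.4⁷ = 128/78125 is at or below it, so n = 7.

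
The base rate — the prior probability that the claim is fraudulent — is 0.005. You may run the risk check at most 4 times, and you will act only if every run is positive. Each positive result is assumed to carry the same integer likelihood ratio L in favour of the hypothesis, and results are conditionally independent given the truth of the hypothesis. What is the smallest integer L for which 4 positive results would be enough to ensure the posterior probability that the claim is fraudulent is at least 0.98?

Prior odds = 0.005/0.995 = 1/199.
Target odds = 0.98/0.02 = 49.
Need L⁴ ≥ 49 ÷ (1/199) = 9751.
9⁴ = 6561 < 9751 ≤ 10000 = 10⁴, so L = 10.

10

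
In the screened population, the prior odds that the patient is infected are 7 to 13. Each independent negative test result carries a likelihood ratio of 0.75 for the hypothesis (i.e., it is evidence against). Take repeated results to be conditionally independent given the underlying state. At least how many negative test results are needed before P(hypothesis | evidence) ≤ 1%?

14

Prior odds = 7/13.
Likelihood ratio per negative test result = 0.75.
Target odds: 0.01 ÷ 0.99 = 1/99.
Need (7/13) × 0.75ⁿ ≤ 1/99, i.e. 0.75ⁿ ≤ 13/693.
0.75¹³ = 1594323/67108864 is still above 13/693 but 0.75¹⁴ = 4782969/268435456 is at or below it, so n = 14.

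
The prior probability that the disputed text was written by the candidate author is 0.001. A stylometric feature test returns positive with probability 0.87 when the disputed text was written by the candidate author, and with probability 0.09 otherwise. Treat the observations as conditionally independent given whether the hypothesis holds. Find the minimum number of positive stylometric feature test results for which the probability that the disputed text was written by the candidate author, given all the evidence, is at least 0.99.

6

Prior odds: 0.001 ÷ 0.999 = 1/999.
Likelihood ratio of a positive result = 0.87/0.09 = 29/3.
Target posterior odds = 0.99/0.01 = 99.
Need (1/999) × (29/3)ⁿ ≥ 99, i.e. (29/3)ⁿ ≥ 98901.
(29/3)⁵ = 20511149/243 falls short of 98901 but (29/3)⁶ = 594823321/729 reaches it, so n = 6.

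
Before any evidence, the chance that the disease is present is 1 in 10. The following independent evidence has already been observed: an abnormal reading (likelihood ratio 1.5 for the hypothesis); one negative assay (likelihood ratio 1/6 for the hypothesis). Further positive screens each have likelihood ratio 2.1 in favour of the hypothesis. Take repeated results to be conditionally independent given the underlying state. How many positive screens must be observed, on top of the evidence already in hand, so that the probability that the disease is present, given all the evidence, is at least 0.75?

7

Prior odds = 0.1/0.9 = 1/9.
Combined Bayes factor of the evidence already in hand = 1.5 × (1/6) = 0.25.
Odds after that evidence = (1/9) × 0.25 = 1/36.
Target odds = 0.75/0.25 = 3.
Need 2.1ⁿ ≥ 3 ÷ (1/36) = 108.
2.1⁶ = 85766121/1000000 falls short of 108 but 2.1⁷ ≈180.109 reaches it, so n = 7.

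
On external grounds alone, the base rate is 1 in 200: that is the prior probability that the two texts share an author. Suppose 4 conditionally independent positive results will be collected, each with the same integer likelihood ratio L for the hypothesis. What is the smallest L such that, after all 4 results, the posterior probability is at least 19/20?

8

Prior odds = 0.005/0.995 = 1/199.
Target odds = 0.95/0.05 = 19.
Need L⁴ ≥ 19 ÷ (1/199) = 3781.
7⁴ = 2401 < 3781 ≤ 4096 = 8⁴, so L = 8.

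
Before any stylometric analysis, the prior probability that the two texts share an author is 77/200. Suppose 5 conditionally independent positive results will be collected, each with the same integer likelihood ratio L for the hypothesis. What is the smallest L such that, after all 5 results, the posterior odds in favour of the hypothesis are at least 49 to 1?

3

Prior odds = 0.385/0.615 = 77/123.
Target odds = 49.
Need L⁵ ≥ 49 ÷ (77/123) = 861/11.
2⁵ = 32 < 861/11 ≤ 243 = 3⁵, so L = 3.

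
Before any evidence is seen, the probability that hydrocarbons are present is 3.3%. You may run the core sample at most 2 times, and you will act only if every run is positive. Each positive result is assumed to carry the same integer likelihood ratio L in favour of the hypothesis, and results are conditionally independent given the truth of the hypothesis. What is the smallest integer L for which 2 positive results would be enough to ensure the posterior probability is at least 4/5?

11

Prior odds = 0.033/0.967 = 33/967.
Target odds = 0.8/0.2 = 4.
Need L² ≥ 4 ÷ (33/967) = 3868/33.
10² = 100 < 3868/33 ≤ 121 = 11², so L = 11.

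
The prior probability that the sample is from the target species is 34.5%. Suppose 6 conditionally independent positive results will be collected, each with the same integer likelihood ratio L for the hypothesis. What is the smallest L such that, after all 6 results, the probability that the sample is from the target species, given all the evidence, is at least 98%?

3

Prior odds = 0.345/0.655 = 69/131.
Target odds = 0.98/0.02 = 49.
Need L⁶ ≥ 49 ÷ (69/131) = 6419/69.
2⁶ = 64 < 6419/69 ≤ 729 = 3⁶, so L = 3.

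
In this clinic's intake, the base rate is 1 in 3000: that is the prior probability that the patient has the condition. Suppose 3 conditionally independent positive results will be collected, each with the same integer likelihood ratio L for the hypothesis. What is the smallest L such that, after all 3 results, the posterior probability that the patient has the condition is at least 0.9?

Prior odds = (1/3000)/(2999/3000) = 1/2999.
Target odds = 0.9/0.1 = 9.
Need L³ ≥ 9 ÷ (1/2999) = 26991.
29³ = 24389 < 26991 ≤ 27000 = 30³, so L = 30.

30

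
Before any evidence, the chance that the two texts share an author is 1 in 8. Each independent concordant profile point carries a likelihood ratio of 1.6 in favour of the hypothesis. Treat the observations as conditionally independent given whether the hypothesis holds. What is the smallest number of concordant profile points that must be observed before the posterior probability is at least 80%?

8

Prior odds: 0.125 ÷ 0.875 = 1/7.
Likelihood ratio per concordant profile point = 1.6.
Target posterior odds = 0.8/0.2 = 4.
Require 1.6ⁿ ≥ 4 ÷ (1/7) = 28.
1.6⁷ = 2097152/78125 falls short of 28 but 1.6⁸ = 16777216/390625 reaches it, so n = 8.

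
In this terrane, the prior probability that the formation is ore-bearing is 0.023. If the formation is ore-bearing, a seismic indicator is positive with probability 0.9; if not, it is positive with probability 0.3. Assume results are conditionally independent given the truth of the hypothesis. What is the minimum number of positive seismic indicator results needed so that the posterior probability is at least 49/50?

7

Prior odds: 0.023 ÷ 0.977 = 23/977.
Likelihood ratio of a positive = 0.9/0.3 = 3.
Target posterior odds = 0.98/0.02 = 49.
Require 3ⁿ ≥ 49 ÷ (23/977) = 47873/23.
3⁶ = 729 falls short of 47873/23 but 3⁷ = 2187 reaches it, so n = 7.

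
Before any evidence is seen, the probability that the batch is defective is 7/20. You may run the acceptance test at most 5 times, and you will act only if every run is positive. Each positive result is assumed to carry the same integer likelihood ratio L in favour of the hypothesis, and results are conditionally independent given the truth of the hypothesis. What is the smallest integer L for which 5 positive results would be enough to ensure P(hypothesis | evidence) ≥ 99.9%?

5

Prior odds = 0.35/0.65 = 7/13.
Target odds = 0.999/0.001 = 999.
Need L⁵ ≥ 999 ÷ (7/13) = 12987/7.
4⁵ = 1024 < 12987/7 ≤ 3125 = 5⁵, so L = 5.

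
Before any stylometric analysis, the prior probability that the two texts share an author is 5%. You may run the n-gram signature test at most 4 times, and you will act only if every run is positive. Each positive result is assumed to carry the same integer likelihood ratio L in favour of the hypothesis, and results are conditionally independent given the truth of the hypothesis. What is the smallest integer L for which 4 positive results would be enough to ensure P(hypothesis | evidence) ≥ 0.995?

Prior odds = 0.05/0.95 = 1/19.
Target odds = 0.995/0.005 = 199.
Need L⁴ ≥ 199 ÷ (1/19) = 3781.
7⁴ = 2401 < 3781 ≤ 4096 = 8⁴, so L = 8.

8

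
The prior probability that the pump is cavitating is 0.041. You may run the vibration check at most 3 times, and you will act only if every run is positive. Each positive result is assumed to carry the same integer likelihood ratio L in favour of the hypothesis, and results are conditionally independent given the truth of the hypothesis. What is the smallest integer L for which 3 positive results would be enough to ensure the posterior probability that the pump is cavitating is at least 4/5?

Prior odds = 0.041/0.959 = 41/959.
Target odds = 0.8/0.2 = 4.
Need L³ ≥ 4 ÷ (41/959) = 3836/41.
4³ = 64 < 3836/41 ≤ 125 = 5³, so L = 5.

5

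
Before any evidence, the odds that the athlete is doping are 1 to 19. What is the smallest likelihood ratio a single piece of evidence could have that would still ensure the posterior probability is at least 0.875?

133

Prior odds = 1/19.
Target odds = 0.875/0.125 = 7.
Required Bayes factor = 7 ÷ (1/19) = 133.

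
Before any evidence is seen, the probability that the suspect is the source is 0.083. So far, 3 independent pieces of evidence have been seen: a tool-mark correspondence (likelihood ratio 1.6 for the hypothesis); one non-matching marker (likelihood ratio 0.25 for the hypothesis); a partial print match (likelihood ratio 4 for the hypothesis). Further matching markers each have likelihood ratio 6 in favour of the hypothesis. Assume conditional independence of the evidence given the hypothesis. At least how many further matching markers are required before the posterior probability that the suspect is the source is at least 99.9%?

5

Prior odds = 0.083/0.917 = 83/917.
Combined Bayes factor of the evidence already in hand = 1.6 × 0.25 × 4 = 1.6.
Odds after that evidence = (83/917) × 1.6 = 664/4585.
Target odds = 0.999/0.001 = 999.
Need 6ⁿ ≥ 999 ÷ (664/4585) = 4580415/664.
6⁴ = 1296 falls short of 4580415/664 but 6⁵ = 7776 reaches it, so n = 5.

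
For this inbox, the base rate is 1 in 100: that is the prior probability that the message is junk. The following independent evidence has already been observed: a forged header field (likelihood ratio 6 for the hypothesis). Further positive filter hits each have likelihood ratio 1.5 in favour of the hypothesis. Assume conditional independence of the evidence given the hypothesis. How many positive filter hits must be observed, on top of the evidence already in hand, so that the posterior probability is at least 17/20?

Prior odds = 0.01/0.99 = 1/99.
Bayes factor of the evidence already in hand = 6.
Odds after that evidence = (1/99) × 6 = 2/33.
Target odds = 0.85/0.15 = 17/3.
Need 1.5ⁿ ≥ 17/3 ÷ (2/33) = 93.5.
1.5¹¹ = 177147/2048 falls short of 93.5 but 1.5¹² = 531441/4096 reaches it, so n = 12.

12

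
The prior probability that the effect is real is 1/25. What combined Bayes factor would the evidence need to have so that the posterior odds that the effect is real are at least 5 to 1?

Prior odds = 0.04/0.96 = 1/24.
Target odds = 5.
Required Bayes factor = 5 ÷ (1/24) = 120.

120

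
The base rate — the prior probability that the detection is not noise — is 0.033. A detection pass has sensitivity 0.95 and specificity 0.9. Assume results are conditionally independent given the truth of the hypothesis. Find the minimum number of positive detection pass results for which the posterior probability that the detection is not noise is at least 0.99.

Prior odds = 0.033/0.967 = 33/967.
False-positive rate = 1 − 0.9 = 0.1; likelihood ratio of a positive = 0.95/0.1 = 9.5.
Target odds: 0.99 ÷ 0.01 = 99.
Need (33/967) × 9.5ⁿ ≥ 99, i.e. 9.5ⁿ ≥ 2901.
9.5³ = 857.375 falls short of 2901 but 9.5⁴ = 8145.0625 reaches it, so n = 4.

4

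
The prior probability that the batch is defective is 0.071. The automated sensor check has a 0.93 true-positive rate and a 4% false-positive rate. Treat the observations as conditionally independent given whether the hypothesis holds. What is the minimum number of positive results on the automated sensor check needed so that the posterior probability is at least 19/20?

Prior odds: 0.071 ÷ 0.929 = 71/929.
Likelihood ratio of a positive result = 0.93/0.04 = 23.25.
Target posterior odds = 0.95/0.05 = 19.
Require 23.25ⁿ ≥ 19 ÷ (71/929) = 17651/71.
23.25¹ = 23.25 falls short of 17651/71 but 23.25² = 540.5625 reaches it, so n = 2.

2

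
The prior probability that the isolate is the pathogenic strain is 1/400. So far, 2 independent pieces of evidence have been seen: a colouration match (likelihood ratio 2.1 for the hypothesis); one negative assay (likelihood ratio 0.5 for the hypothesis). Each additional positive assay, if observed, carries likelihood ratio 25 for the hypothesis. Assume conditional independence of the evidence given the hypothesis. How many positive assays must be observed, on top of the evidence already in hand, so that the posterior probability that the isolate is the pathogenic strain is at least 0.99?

Prior odds = 0.0025/0.9975 = 1/399.
Combined Bayes factor of the evidence already in hand = 2.1 × 0.5 = 1.05.
Odds after that evidence = (1/399) × 1.05 = 1/380.
Target odds = 0.99/0.01 = 99.
Need 25ⁿ ≥ 99 ÷ (1/380) = 37620.
25³ = 15625 falls short of 37620 but 25⁴ = 390625 reaches it, so n = 4.

4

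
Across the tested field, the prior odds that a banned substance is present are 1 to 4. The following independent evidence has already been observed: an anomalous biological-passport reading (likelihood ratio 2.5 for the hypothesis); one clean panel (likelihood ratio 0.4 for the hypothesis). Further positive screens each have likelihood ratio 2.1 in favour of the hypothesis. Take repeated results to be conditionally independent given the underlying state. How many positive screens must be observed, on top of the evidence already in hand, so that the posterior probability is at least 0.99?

Prior odds = 0.25.
Combined Bayes factor of the evidence already in hand = 2.5 × 0.4 = 1.
Odds after that evidence = 0.25 × 1 = 0.25.
Target odds = 0.99/0.01 = 99.
Need 2.1ⁿ ≥ 99 ÷ 0.25 = 396.
2.1⁸ ≈378.229 falls short of 396 but 2.1⁹ ≈794.28 reaches it, so n = 9.

9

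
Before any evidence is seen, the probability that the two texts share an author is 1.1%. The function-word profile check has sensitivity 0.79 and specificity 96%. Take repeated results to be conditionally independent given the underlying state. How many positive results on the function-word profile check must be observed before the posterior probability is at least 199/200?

4

Prior odds: 0.011 ÷ 0.989 = 11/989.
False-positive rate = 1 − 0.96 = 0.04; likelihood ratio of a positive = 0.79/0.04 = 19.75.
Target odds: 0.995 ÷ 0.005 = 199.
Require 19.75ⁿ ≥ 199 ÷ (11/989) = 196811/11.
19.75³ = 7703.734375 falls short of 196811/11 but 19.75⁴ = 38950081/256 reaches it, so n = 4.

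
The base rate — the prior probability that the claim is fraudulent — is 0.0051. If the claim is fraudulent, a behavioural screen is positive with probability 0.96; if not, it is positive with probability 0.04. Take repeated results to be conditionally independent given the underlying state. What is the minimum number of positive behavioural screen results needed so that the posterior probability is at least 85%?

3

Prior odds = 0.0051/0.9949 = 51/9949.
Likelihood ratio of a positive = 0.96/0.04 = 24.
Target odds: 0.85 ÷ 0.15 = 17/3.
Require 24ⁿ ≥ 17/3 ÷ (51/9949) = 9949/9.
24² = 576 falls short of 9949/9 but 24³ = 13824 reaches it, so n = 3.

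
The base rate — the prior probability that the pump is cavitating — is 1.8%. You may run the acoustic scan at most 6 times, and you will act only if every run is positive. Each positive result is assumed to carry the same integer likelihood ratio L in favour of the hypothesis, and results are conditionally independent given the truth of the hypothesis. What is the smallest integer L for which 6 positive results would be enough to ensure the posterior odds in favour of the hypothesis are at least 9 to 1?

Prior odds = 0.018/0.982 = 9/491.
Target odds = 9.
Need L⁶ ≥ 9 ÷ (9/491) = 491.
2⁶ = 64 < 491 ≤ 729 = 3⁶, so L = 3.

3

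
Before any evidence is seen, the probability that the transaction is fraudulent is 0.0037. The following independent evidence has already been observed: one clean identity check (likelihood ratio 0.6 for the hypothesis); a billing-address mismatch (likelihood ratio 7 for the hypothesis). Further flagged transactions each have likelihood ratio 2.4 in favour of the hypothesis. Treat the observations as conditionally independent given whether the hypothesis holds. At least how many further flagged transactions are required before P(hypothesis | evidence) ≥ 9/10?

Prior odds = 0.0037/0.9963 = 37/9963.
Combined Bayes factor of the evidence already in hand = 0.6 × 7 = 4.2.
Odds after that evidence = (37/9963) × 4.2 = 259/16605.
Target odds = 0.9/0.1 = 9.
Need 2.4ⁿ ≥ 9 ÷ (259/16605) = 149445/259.
2.4⁷ = 35831808/78125 falls short of 149445/259 but 2.4⁸ = 429981696/390625 reaches it, so n = 8.

8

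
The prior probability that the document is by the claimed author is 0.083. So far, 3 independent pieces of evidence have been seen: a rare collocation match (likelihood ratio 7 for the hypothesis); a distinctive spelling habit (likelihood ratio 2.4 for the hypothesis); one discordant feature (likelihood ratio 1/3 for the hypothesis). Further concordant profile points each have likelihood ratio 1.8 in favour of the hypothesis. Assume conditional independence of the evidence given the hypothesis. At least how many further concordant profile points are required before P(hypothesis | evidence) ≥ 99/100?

Prior odds = 0.083/0.917 = 83/917.
Combined Bayes factor of the evidence already in hand = 7 × 2.4 × (1/3) = 5.6.
Odds after that evidence = (83/917) × 5.6 = 332/655.
Target odds = 0.99/0.01 = 99.
Need 1.8ⁿ ≥ 99 ÷ (332/655) = 64845/332.
1.8⁸ = 43046721/390625 falls short of 64845/332 but 1.8⁹ = 387420489/1953125 reaches it, so n = 9.

9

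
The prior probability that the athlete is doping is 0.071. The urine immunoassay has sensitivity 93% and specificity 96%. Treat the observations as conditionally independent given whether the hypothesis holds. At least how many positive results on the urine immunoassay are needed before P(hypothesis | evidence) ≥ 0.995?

3

Prior odds = 0.071/0.929 = 71/929.
False-positive rate = 1 − 0.96 = 0.04; likelihood ratio of a positive = 0.93/0.04 = 23.25.
Target posterior odds = 0.995/0.005 = 199.
Need (71/929) × 23.25ⁿ ≥ 199, i.e. 23.25ⁿ ≥ 184871/71.
23.25² = 540.5625 falls short of 184871/71 but 23.25³ = 804357/64 reaches it, so n = 3.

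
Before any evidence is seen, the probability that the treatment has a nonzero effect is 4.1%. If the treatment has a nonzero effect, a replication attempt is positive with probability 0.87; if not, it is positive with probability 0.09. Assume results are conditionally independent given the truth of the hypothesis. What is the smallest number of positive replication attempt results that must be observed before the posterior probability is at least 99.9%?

5

Prior odds: 0.041 ÷ 0.959 = 41/959.
Likelihood ratio of a positive = 0.87/0.09 = 29/3.
Target odds: 0.999 ÷ 0.001 = 999.
Need (41/959) × (29/3)ⁿ ≥ 999, i.e. (29/3)ⁿ ≥ 958041/41.
(29/3)⁴ = 707281/81 falls short of 958041/41 but (29/3)⁵ = 20511149/243 reaches it, so n = 5.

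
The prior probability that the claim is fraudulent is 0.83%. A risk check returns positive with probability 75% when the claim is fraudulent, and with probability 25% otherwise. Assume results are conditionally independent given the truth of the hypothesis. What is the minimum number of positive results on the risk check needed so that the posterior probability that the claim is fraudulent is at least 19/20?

8

Prior odds: 0.0083 ÷ 0.9917 = 83/9917.
Likelihood ratio of a positive result = 0.75/0.25 = 3.
Target odds: 0.95 ÷ 0.05 = 19.
Require 3ⁿ ≥ 19 ÷ (83/9917) = 188423/83.
3⁷ = 2187 falls short of 188423/83 but 3⁸ = 6561 reaches it, so n = 8.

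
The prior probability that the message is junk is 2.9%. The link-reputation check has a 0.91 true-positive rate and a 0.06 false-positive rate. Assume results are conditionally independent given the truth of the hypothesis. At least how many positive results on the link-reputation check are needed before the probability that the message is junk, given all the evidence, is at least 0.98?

Prior odds = 0.029/0.971 = 29/971.
Likelihood ratio of a positive result = 0.91/0.06 = 91/6.
Target odds: 0.98 ÷ 0.02 = 49.
Need (29/971) × (91/6)ⁿ ≥ 49, i.e. (91/6)ⁿ ≥ 47579/29.
(91/6)² = 8281/36 falls short of 47579/29 but (91/6)³ = 753571/216 reaches it, so n = 3.

3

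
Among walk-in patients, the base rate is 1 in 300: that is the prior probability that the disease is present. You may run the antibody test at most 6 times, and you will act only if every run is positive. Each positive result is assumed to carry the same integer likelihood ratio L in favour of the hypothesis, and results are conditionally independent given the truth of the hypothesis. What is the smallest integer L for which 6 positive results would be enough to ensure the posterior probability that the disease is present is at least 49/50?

Prior odds = (1/300)/(299/300) = 1/299.
Target odds = 0.98/0.02 = 49.
Need L⁶ ≥ 49 ÷ (1/299) = 14651.
4⁶ = 4096 < 14651 ≤ 15625 = 5⁶, so L = 5.

5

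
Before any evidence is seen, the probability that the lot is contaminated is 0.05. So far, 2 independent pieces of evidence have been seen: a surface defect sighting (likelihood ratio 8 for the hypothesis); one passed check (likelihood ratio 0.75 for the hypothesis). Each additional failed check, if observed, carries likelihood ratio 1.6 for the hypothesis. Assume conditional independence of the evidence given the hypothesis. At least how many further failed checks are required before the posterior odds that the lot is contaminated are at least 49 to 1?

Prior odds = 0.05/0.95 = 1/19.
Combined Bayes factor of the evidence already in hand = 8 × 0.75 = 6.
Odds after that evidence = (1/19) × 6 = 6/19.
Target odds = 49.
Need 1.6ⁿ ≥ 49 ÷ (6/19) = 931/6.
1.6¹⁰ ≈109.951 falls short of 931/6 but 1.6¹¹ ≈175.922 reaches it, so n = 11.

11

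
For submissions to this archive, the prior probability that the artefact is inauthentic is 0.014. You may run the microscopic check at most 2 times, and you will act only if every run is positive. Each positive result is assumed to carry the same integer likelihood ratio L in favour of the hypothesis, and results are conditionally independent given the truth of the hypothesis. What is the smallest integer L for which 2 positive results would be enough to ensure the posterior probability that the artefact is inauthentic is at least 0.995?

Prior odds = 0.014/0.986 = 7/493.
Target odds = 0.995/0.005 = 199.
Need L² ≥ 199 ÷ (7/493) = 98107/7.
118² = 13924 < 98107/7 ≤ 14161 = 119², so L = 119.

119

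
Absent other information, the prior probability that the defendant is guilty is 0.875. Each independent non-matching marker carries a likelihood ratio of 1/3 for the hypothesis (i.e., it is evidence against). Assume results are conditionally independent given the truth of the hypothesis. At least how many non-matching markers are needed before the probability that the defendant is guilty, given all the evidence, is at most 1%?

Prior odds: 0.875 ÷ 0.125 = 7.
Likelihood ratio per non-matching marker = 1/3.
Target odds: 0.01 ÷ 0.99 = 1/99.
Need 7 × (1/3)ⁿ ≤ 1/99, i.e. (1/3)ⁿ ≤ 1/693.
(1/3)⁵ = 1/243 is still above 1/693 but (1/3)⁶ = 1/729 is at or below it, so n = 6.

6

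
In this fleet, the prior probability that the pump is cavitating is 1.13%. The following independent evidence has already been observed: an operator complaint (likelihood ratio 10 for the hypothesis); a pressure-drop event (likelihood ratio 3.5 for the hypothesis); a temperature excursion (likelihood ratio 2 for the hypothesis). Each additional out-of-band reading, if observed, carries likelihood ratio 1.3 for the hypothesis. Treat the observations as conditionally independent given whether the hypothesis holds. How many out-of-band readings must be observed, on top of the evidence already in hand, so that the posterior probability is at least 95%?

13

Prior odds = 0.0113/0.9887 = 113/9887.
Combined Bayes factor of the evidence already in hand = 10 × 3.5 × 2 = 70.
Odds after that evidence = (113/9887) × 70 = 7910/9887.
Target odds = 0.95/0.05 = 19.
Need 1.3ⁿ ≥ 19 ÷ (7910/9887) = 187853/7910.
1.3¹² ≈23.2981 falls short of 187853/7910 but 1.3¹³ ≈30.2875 reaches it, so n = 13.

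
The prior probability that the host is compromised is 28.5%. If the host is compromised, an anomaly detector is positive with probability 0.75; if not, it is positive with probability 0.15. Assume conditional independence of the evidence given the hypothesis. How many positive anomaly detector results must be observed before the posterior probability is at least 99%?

4

Prior odds: 0.285 ÷ 0.715 = 57/143.
Likelihood ratio of a positive = 0.75/0.15 = 5.
Target odds: 0.99 ÷ 0.01 = 99.
Require 5ⁿ ≥ 99 ÷ (57/143) = 4719/19.
5³ = 125 falls short of 4719/19 but 5⁴ = 625 reaches it, so n = 4.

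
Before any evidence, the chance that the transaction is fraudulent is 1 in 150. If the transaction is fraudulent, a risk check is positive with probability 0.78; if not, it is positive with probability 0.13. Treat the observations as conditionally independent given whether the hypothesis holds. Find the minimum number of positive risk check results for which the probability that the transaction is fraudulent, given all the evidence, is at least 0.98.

Prior odds: (1/150) ÷ (149/150) = 1/149.
Likelihood ratio of a positive = 0.78/0.13 = 6.
Target posterior odds = 0.98/0.02 = 49.
Need (1/149) × 6ⁿ ≥ 49, i.e. 6ⁿ ≥ 7301.
6⁴ = 1296 falls short of 7301 but 6⁵ = 7776 reaches it, so n = 5.

5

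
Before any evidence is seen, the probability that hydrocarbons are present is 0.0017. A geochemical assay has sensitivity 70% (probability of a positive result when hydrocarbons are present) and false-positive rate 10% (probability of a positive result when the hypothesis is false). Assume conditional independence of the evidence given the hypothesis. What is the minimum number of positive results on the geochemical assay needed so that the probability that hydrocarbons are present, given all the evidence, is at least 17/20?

Prior odds = 0.0017/0.9983 = 17/9983.
Likelihood ratio of a positive result = 0.7/0.1 = 7.
Target odds: 0.85 ÷ 0.15 = 17/3.
Require 7ⁿ ≥ 17/3 ÷ (17/9983) = 9983/3.
7⁴ = 2401 falls short of 9983/3 but 7⁵ = 16807 reaches it, so n = 5.

5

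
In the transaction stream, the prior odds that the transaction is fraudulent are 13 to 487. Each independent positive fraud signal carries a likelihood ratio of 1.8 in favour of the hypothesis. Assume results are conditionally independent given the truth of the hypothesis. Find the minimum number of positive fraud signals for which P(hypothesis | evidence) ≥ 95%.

Prior odds = 13/487.
Likelihood ratio per positive fraud signal = 1.8.
Target posterior odds = 0.95/0.05 = 19.
Need (13/487) × 1.8ⁿ ≥ 19, i.e. 1.8ⁿ ≥ 9253/13.
1.8¹¹ ≈642.684 falls short of 9253/13 but 1.8¹² ≈1156.83 reaches it, so n = 12.

12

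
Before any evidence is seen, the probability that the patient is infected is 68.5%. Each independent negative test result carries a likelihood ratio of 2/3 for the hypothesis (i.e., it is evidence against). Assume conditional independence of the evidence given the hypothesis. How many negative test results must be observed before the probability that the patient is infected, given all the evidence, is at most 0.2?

6

Prior odds: 0.685 ÷ 0.315 = 137/63.
Likelihood ratio per negative test result = 2/3.
Target odds: 0.2 ÷ 0.8 = 0.25.
Require (2/3)ⁿ ≤ 0.25 ÷ (137/63) = 63/548.
(2/3)⁵ = 32/243 is still above 63/548 but (2/3)⁶ = 64/729 is at or below it, so n = 6.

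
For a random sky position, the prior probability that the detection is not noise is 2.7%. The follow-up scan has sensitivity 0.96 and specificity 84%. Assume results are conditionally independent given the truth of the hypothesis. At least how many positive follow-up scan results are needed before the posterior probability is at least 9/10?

Prior odds = 0.027/0.973 = 27/973.
False-positive rate = 1 − 0.84 = 0.16; likelihood ratio of a positive = 0.96/0.16 = 6.
Target posterior odds = 0.9/0.1 = 9.
Need (27/973) × 6ⁿ ≥ 9, i.e. 6ⁿ ≥ 973/3.
6³ = 216 falls short of 973/3 but 6⁴ = 1296 reaches it, so n = 4.

4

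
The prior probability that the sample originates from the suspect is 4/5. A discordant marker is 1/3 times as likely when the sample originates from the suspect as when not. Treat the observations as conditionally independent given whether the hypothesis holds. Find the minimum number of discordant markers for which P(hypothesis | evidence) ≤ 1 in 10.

Prior odds = 0.8/0.2 = 4.
Likelihood ratio per discordant marker = 1/3.
Target odds: 0.1 ÷ 0.9 = 1/9.
Need 4 × (1/3)ⁿ ≤ 1/9, i.e. (1/3)ⁿ ≤ 1/36.
(1/3)³ = 1/27 is still above 1/36 but (1/3)⁴ = 1/81 is at or below it, so n = 4.

4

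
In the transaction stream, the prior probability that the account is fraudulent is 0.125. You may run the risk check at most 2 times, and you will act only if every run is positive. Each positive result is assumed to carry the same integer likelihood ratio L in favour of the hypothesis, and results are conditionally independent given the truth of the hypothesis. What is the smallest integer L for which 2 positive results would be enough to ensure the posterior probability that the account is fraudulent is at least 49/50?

Prior odds = 0.125/0.875 = 1/7.
Target odds = 0.98/0.02 = 49.
Need L² ≥ 49 ÷ (1/7) = 343.
18² = 324 < 343 ≤ 361 = 19², so L = 19.

19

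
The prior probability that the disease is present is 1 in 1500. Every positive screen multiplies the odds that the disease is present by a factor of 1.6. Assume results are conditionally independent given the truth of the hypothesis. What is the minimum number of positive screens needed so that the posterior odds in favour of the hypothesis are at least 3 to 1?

18

Prior odds: (1/1500) ÷ (1499/1500) = 1/1499.
Likelihood ratio per positive screen = 1.6.
Target odds = 3.
Need (1/1499) × 1.6ⁿ ≥ 3, i.e. 1.6ⁿ ≥ 4497.
1.6¹⁷ ≈2951.48 falls short of 4497 but 1.6¹⁸ ≈4722.37 reaches it, so n = 18.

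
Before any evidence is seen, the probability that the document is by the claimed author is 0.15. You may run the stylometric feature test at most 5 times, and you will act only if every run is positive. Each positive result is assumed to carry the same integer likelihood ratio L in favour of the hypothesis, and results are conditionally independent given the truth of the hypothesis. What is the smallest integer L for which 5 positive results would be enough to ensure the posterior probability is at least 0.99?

Prior odds = 0.15/0.85 = 3/17.
Target odds = 0.99/0.01 = 99.
Need L⁵ ≥ 99 ÷ (3/17) = 561.
3⁵ = 243 < 561 ≤ 1024 = 4⁵, so L = 4.

4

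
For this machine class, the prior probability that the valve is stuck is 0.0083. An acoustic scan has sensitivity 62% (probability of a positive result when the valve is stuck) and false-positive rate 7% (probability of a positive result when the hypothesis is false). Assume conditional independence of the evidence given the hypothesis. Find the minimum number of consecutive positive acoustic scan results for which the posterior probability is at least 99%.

5

Prior odds = 0.0083/0.9917 = 83/9917.
Likelihood ratio of a positive result = 0.62/0.07 = 62/7.
Target posterior odds = 0.99/0.01 = 99.
Need (83/9917) × (62/7)ⁿ ≥ 99, i.e. (62/7)ⁿ ≥ 981783/83.
(62/7)⁴ = 14776336/2401 falls short of 981783/83 but (62/7)⁵ = 916132832/16807 reaches it, so n = 5.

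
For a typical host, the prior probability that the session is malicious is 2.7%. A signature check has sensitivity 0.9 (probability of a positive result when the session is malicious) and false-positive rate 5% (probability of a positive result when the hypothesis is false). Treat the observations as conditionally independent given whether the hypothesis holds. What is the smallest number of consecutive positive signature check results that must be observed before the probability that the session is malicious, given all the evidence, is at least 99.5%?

4

Prior odds = 0.027/0.973 = 27/973.
Likelihood ratio of a positive result = 0.9/0.05 = 18.
Target odds: 0.995 ÷ 0.005 = 199.
Need (27/973) × 18ⁿ ≥ 199, i.e. 18ⁿ ≥ 193627/27.
18³ = 5832 falls short of 193627/27 but 18⁴ = 104976 reaches it, so n = 4.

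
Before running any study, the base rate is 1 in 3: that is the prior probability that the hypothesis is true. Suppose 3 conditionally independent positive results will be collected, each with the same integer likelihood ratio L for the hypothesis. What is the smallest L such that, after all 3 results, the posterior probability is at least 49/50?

5

Prior odds = (1/3)/(2/3) = 0.5.
Target odds = 0.98/0.02 = 49.
Need L³ ≥ 49 ÷ 0.5 = 98.
4³ = 64 < 98 ≤ 125 = 5³, so L = 5.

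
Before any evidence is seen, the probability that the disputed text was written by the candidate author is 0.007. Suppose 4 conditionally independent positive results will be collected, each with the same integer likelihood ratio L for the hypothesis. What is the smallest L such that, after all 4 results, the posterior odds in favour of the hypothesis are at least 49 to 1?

Prior odds = 0.007/0.993 = 7/993.
Target odds = 49.
Need L⁴ ≥ 49 ÷ (7/993) = 6951.
9⁴ = 6561 < 6951 ≤ 10000 = 10⁴, so L = 10.

10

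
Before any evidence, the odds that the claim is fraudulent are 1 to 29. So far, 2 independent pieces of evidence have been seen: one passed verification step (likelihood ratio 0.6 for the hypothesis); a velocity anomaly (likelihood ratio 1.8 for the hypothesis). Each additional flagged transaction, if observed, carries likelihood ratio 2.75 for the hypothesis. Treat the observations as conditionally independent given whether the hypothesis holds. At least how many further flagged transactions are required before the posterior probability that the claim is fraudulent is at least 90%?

6

Prior odds = 1/29.
Combined Bayes factor of the evidence already in hand = 0.6 × 1.8 = 1.08.
Odds after that evidence = (1/29) × 1.08 = 27/725.
Target odds = 0.9/0.1 = 9.
Need 2.75ⁿ ≥ 9 ÷ (27/725) = 725/3.
2.75⁵ = 161051/1024 falls short of 725/3 but 2.75⁶ = 1771561/4096 reaches it, so n = 6.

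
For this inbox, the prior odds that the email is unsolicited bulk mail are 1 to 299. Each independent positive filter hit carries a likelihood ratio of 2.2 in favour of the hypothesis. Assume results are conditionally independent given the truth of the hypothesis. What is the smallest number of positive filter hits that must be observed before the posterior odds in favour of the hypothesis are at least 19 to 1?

11

Prior odds = 1/299.
Likelihood ratio per positive filter hit = 2.2.
Target odds = 19.
Need (1/299) × 2.2ⁿ ≥ 19, i.e. 2.2ⁿ ≥ 5681.
2.2¹⁰ ≈2655.99 falls short of 5681 but 2.2¹¹ ≈5843.18 reaches it, so n = 11.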